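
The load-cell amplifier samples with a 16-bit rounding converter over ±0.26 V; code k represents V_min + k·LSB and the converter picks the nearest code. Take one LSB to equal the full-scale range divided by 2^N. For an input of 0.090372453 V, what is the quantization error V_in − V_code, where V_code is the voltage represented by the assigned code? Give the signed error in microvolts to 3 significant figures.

−2.30 µV

The full-scale span is 0.26 − (-0.26) = 0.52 V. LSB = 0.52 V / 2^16 ≈ 7.935 µV.
(0.090372453 − (-0.26)) / LSB = 0.350372453 × 65536/0.52 = 44157.7098. Nearest integer: k = 44158.
Reconstructed level: -0.26 + 44158 × 0.52/65536 V = 0.090374755859 V.
Error = V_in − V_code = 0.090372453 − (0.090374755859) = −2.30 µV.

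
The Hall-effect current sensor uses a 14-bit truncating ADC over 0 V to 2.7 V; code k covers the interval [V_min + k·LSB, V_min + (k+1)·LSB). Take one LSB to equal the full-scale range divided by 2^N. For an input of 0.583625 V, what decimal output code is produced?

3541

Range is 2.7 V. LSB = 2.7 V / 2^14 ≈ 164.8 µV.
(V_in − V_min) × 2^14/range = (0.583625 − (0)) × 16384/2.7 = 3541.523.
Floor → code = 3541.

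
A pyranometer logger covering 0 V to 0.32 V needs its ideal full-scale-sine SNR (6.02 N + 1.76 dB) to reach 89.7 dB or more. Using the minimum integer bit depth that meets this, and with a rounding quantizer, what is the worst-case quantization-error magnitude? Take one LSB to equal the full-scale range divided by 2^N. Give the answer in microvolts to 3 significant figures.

4.88 µV

Full-scale range = 0.32 V.
6.02 N + 1.76 ≥ 89.7 gives N ≥ 14.608, so the minimum integer is 15.
LSB = 0.32 V ÷ 2^15 = 0.32/32768 V = 9.7656 µV.
|e|_max = LSB/2 = 4.88 µV.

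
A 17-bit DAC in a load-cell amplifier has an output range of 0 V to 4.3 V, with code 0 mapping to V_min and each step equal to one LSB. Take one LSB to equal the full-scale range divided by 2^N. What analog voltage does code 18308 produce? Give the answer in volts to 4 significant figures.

0.6006 V

V_FS = 4.3 V. LSB = 4.3 V / 2^17.
V_out = V_min + code × LSB = 0 V + 18308 × 4.3 V / 131072
      = 0 V + 0.600620 V = 0.600620 V.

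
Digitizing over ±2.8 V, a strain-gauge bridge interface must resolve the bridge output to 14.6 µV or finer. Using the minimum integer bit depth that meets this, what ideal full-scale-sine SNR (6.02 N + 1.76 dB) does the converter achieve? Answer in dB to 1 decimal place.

116.1 dB

The full-scale span is 2.8 − (-2.8) = 5.6 V.
Required number of levels: 5.6/14.6 µV = 383560; smallest N with 2^N ≥ that is 19.
SNR = 6.02 × 19 + 1.76 = 116.14 dB.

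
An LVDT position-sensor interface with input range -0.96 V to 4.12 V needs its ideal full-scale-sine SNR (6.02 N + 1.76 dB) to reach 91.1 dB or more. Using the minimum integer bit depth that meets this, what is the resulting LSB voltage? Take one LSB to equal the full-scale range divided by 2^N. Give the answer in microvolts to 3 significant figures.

155 µV

Span: 4.12 V − (-0.96 V) = 5.08 V.
Solving 6.02 N ≥ 91.1 − 1.76: N ≥ 14.841. Round up → N = 15.
LSB = 5.08 V ÷ 2^15 = 5.08/32768 V = 155 µV.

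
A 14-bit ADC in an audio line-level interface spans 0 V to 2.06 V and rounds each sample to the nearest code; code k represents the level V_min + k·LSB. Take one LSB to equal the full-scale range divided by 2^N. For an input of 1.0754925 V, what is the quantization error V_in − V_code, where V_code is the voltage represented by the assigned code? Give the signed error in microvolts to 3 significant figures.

Range is 2.06 V. LSB = 2.06 V / 2^14 ≈ 125.7 µV.
(V_in − V_min)/LSB = (1.0754925 − (0)) × 16384/2.06 = 8553.8200 → nearest code k = 8554.
V_code = V_min + k × range/2^14 = 0 + 8554 × 2.06/16384 = 1.0755151367 V.
Error = V_in − V_code = 1.0754925 − (1.0755151367) = −22.6 µV.

−22.6 µV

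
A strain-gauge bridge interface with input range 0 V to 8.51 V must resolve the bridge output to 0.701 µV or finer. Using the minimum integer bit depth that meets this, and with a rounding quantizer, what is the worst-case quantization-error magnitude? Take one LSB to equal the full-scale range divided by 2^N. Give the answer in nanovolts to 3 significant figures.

254 nV

Range is 8.51 V.
Levels needed ≥ 8.51/0.701 µV = 1.214e7. 2^24 = 16777216 suffices, so N_min = 24.
Step size = 8.51/16777216 V = 0.50724 µV.
|e|_max = LSB/2 = 254 nV.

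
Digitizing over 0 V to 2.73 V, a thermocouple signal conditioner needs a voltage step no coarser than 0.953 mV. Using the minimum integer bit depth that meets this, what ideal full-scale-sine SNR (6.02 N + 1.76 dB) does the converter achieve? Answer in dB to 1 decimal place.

V_FS = 2.73 V.
2.73 V / 0.953 mV = 2865. Since 2^11 = 2048 and 2^12 = 4096, N = 12.
Ideal SNR at N = 12: 6.02·12 + 1.76 = 74.0 dB.

74.0 dB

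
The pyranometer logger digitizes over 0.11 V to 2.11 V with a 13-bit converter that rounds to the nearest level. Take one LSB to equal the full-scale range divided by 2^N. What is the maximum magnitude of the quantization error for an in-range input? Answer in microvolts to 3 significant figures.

122 µV

Full-scale range = 2.11 V − (0.11 V) = 2 V.
LSB = 2 V ÷ 2^13 = 2/8192 V = 244.14 µV.
A rounding quantizer has |error| ≤ LSB/2 = 122 µV.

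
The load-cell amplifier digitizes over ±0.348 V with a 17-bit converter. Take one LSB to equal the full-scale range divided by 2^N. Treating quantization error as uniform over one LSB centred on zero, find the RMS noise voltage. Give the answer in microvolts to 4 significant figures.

1.533 µV

Full-scale range = 0.348 V − (-0.348 V) = 0.696 V.
LSB = 0.696 V ÷ 2^17 = 0.696/131072 V = 5.31006 µV.
RMS of a uniform error over width LSB is LSB/√12 = 1.533 µV.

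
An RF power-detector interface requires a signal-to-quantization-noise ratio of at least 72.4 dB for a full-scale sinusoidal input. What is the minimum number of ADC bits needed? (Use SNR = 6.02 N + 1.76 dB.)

12 bits

N ≥ (72.4 − 1.76)/6.02 = 11.734 → N_min = 12.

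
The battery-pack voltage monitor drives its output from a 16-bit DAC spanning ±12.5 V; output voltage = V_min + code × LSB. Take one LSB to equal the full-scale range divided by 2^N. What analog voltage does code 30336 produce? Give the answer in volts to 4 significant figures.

-0.9277 V

Span: 12.5 V − (-12.5 V) = 25 V. LSB = 25 V / 2^16.
V_out = V_min + code × LSB = -12.5 V + 30336 × 25 V / 65536
      = -12.5 V + 11.5723 V = -0.927734 V.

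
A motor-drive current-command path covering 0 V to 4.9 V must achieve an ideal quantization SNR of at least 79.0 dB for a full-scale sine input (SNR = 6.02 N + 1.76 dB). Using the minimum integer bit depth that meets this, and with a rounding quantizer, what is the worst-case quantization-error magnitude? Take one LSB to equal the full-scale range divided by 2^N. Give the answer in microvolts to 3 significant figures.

Full-scale range = 4.9 V.
Required N = ⌈(79.0 − 1.76)/6.02⌉ = ⌈12.831⌉ = 13.
LSB = 4.9 V / 2^13 = 0.59814 mV.
Half an LSB is 299 µV.

299 µV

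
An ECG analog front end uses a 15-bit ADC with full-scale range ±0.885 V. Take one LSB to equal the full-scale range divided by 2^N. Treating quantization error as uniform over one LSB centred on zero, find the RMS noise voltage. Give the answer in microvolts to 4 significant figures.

Full-scale range = 0.885 V − (-0.885 V) = 1.77 V.
LSB = 1.77 V / 2^15 = 54.0161 µV.
RMS of a uniform error over width LSB is LSB/√12 = 15.59 µV.

15.59 µV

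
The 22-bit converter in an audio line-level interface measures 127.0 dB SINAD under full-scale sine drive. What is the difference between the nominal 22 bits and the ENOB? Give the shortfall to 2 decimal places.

ENOB = (SINAD − 1.76)/6.02 = (127.0 − 1.76)/6.02 = 20.8040 bits.
Shortfall = 22 − 20.8040 = 1.1960 bits.

1.20 bits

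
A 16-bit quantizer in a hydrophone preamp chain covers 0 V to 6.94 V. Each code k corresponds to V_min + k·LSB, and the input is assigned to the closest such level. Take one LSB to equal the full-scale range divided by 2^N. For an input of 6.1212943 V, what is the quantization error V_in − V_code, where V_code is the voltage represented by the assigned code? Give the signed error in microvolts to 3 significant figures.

V_FS = 6.94 V. LSB = 6.94 V / 2^16 ≈ 105.9 µV.
(6.1212943 − (0)) / LSB = 6.1212943 × 65536/6.94 = 57804.7757. Nearest integer: k = 57805.
V_code = V_min + k × range/2^16 = 0 + 57805 × 6.94/65536 = 6.1213180542 V.
e = 6.1212943 − (6.1213180542) = −23.8 µV.

−23.8 µV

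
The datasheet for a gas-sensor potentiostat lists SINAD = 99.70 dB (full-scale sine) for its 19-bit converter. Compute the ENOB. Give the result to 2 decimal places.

16.27 bits

Inverting SNR = 6.02 N + 1.76: N_eff = (99.70 − 1.76)/6.02 = 16.2691.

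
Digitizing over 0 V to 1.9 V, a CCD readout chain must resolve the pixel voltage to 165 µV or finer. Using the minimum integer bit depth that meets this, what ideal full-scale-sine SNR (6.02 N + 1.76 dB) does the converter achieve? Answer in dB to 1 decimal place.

Range is 1.9 V.
Need 2^N ≥ 1.9 V / 165 µV = 11520 → N_min = 14.
6.02(14) + 1.76 = 86.04 dB.

86.0 dB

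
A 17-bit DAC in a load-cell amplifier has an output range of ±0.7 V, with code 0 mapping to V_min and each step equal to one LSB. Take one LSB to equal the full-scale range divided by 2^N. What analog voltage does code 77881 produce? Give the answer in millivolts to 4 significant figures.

131.9 mV

The full-scale span is 0.7 − (-0.7) = 1.4 V. LSB = 1.4 V / 2^17.
V_out = V_min + code × LSB = -0.7 V + 77881 × 1.4 V / 131072
      = -0.7 V + 0.831859 V = 0.131859 V.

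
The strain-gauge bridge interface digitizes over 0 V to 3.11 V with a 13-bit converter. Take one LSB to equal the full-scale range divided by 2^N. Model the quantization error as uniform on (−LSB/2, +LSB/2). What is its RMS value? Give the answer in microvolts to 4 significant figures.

109.6 µV

Span = 3.11 V.
Step size = 3.11/8192 V = 379.639 µV.
σ_q = LSB/√12 = 379.639 µV/3.4641 = 109.6 µV.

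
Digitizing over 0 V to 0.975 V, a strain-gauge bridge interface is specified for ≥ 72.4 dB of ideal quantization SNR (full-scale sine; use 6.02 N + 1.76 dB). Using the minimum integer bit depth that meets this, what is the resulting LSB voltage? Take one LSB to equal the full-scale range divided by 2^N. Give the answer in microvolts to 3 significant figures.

Range is 0.975 V.
Required N = ⌈(72.4 − 1.76)/6.02⌉ = ⌈11.734⌉ = 12.
Step size = 0.975/4096 V = 238 µV.

238 µV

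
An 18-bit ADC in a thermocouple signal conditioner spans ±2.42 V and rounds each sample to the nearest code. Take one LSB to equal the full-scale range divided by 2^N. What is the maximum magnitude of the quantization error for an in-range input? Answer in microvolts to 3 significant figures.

9.23 µV

Range = 2.42 − (-2.42) = 4.84 V.
LSB = 4.84 V ÷ 2^18 = 4.84/262144 V = 18.463 µV.
Worst-case error for round-to-nearest is half an LSB: 9.23 µV.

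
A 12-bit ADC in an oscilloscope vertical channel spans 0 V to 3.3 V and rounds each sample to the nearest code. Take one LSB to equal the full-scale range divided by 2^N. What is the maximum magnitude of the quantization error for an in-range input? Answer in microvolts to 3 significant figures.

403 µV

Full-scale range = 3.3 V.
Step size = 3.3/4096 V = 0.80566 mV.
|e|_max = LSB/2 = 403 µV.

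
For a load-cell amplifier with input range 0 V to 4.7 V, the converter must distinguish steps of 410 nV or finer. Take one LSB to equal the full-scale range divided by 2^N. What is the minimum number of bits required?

Full-scale range = 4.7 V.
Need 2^N ≥ 4.7 V / 410 nV = 1.146e7 → N_min = 24.

24 bits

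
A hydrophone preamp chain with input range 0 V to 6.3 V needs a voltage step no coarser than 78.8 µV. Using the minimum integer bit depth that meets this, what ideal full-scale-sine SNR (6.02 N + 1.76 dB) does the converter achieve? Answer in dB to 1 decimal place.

104.1 dB

Span = 6.3 V.
Levels needed ≥ 6.3/78.8 µV = 79950. 2^17 = 131072 suffices, so N_min = 17.
6.02(17) + 1.76 = 104.10 dB.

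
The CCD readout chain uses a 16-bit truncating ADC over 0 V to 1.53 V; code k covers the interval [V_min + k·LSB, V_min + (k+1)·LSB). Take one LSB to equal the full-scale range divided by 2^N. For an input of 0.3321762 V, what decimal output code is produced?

14228

Full-scale range = 1.53 V. LSB = 1.53 V / 2^16 ≈ 23.35 µV.
V_in − V_min = 0.3321762 − (0) = 0.3321762 V.
Divide by LSB: 0.3321762 × 65536/1.53 = 14228.4310.
Truncating gives code 14228.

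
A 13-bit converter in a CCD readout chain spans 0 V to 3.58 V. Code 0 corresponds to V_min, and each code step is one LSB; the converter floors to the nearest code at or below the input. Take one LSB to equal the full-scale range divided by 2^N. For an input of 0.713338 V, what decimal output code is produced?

Full-scale range = 3.58 V. LSB = 3.58 V / 2^13 ≈ 437.0 µV.
V_in − V_min = 0.713338 − (0) = 0.713338 V.
Divide by LSB: 0.713338 × 8192/3.58 = 1632.3086.
Truncating gives code 1632.

1632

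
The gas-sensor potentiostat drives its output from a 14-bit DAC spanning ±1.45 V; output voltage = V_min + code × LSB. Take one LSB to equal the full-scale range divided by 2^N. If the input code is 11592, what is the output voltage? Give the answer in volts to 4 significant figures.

Full-scale range = 1.45 V − (-1.45 V) = 2.9 V. LSB = 2.9 V / 2^14.
V_out = V_min + code × LSB = -1.45 V + 11592 × 2.9 V / 16384
      = -1.45 + 2.05181 = 0.601807 V.

0.6018 V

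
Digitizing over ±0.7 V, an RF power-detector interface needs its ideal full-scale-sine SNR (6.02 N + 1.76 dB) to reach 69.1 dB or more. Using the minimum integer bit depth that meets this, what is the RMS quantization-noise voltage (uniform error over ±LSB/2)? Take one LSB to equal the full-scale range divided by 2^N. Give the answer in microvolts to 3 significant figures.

98.7 µV

Span: 0.7 V − (-0.7 V) = 1.4 V.
Solving 6.02 N ≥ 69.1 − 1.76: N ≥ 11.186. Round up → N = 12.
LSB = 1.4 V ÷ 2^12 = 1.4/4096 V = 341.80 µV.
RMS noise = LSB/√12 = 98.7 µV.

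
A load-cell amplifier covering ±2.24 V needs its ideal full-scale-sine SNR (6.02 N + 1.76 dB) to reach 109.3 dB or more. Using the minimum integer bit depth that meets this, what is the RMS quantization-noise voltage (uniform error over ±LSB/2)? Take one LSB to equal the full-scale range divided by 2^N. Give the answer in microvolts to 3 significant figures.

Span: 2.24 V − (-2.24 V) = 4.48 V.
N ≥ (109.3 − 1.76)/6.02 = 17.864 → N_min = 18.
Step size = 4.48/262144 V = 17.090 µV.
σ_q = LSB/√12 = 17.090 µV/3.4641 = 4.93 µV.

4.93 µV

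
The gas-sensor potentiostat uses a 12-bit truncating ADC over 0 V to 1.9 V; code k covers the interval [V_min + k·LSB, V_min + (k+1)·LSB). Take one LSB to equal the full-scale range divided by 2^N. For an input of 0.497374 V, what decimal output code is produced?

Span = 1.9 V. LSB = 1.9 V / 2^12 ≈ 463.9 µV.
(V_in − V_min) × 2^12/range = (0.497374 − (0)) × 4096/1.9 = 1072.234.
Floor → code = 1072.

1072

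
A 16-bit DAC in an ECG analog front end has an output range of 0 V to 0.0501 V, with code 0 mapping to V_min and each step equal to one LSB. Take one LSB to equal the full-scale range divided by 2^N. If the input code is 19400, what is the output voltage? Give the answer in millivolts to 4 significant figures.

Full-scale range = 0.0501 V. LSB = 0.0501 V / 2^16.
V_out = V_min + code × LSB = 0 V + 19400 × 0.0501 V / 65536
      = 0 V + 0.0148306 V = 0.0148306 V.

14.83 mV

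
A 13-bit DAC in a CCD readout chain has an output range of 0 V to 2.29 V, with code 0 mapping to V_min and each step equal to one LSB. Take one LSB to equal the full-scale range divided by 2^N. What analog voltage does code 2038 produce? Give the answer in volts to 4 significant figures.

0.5697 V

Span = 2.29 V. LSB = 2.29 V / 2^13.
V_out = V_min + code × LSB = 0 V + 2038 × 2.29 V / 8192
      = 0 V + 0.569705 V = 0.569705 V.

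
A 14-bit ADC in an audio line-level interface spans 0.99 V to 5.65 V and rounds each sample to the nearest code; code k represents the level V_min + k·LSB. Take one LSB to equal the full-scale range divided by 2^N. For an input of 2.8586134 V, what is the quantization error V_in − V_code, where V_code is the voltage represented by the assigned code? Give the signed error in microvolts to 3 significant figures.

Full-scale range = 5.65 V − (0.99 V) = 4.66 V. LSB = 4.66 V / 2^14 ≈ 284.4 µV.
(V_in − V_min)/LSB = (2.8586134 − (0.99)) × 16384/4.66 = 6569.8202 → nearest code k = 6570.
V_code = V_min + k × range/2^14 = 0.99 + 6570 × 4.66/16384 = 2.8586645508 V.
e = 2.8586134 − (2.8586645508) = −51.2 µV.

−51.2 µV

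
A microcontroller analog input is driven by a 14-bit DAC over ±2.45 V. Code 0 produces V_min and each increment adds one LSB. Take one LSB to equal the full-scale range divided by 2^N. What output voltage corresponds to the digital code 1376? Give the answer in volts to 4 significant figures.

-2.038 V

Span: 2.45 V − (-2.45 V) = 4.9 V. LSB = 4.9 V / 2^14.
V_out = V_min + code × LSB = -2.45 V + 1376 × 4.9 V / 16384
      = -2.45 + 0.411523 = -2.03848 V.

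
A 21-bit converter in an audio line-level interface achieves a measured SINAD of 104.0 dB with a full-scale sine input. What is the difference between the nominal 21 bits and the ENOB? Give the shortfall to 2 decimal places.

N_eff = (104.0 − 1.76)/6.02 = 16.9834 bits.
21 − 16.9834 = 4.02 bits below nominal.

4.02 bits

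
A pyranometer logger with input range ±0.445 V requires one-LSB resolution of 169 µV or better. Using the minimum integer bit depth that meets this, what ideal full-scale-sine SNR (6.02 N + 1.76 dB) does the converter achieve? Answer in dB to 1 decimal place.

Range = 0.445 − (-0.445) = 0.89 V.
Need 2^N ≥ 0.89 V / 169 µV = 5266 → N_min = 13.
6.02(13) + 1.76 = 80.02 dB.

80.0 dB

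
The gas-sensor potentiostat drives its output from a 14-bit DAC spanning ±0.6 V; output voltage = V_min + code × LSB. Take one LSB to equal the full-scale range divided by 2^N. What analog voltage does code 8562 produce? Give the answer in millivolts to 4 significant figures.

Full-scale range = 0.6 V − (-0.6 V) = 1.2 V. LSB = 1.2 V / 2^14.
V_out = V_min + code × LSB = -0.6 V + 8562 × 1.2 V / 16384
      = -0.6 + 0.627100 = 0.0270996 V.

27.10 mV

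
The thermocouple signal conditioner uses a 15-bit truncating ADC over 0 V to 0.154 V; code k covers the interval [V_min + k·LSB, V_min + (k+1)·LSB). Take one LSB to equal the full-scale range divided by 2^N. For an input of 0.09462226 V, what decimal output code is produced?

V_FS = 0.154 V. LSB = 0.154 V / 2^15 ≈ 4.700 µV.
code = ⌊(V_in − V_min)/LSB⌋ = ⌊(V_in − V_min) × 2^15 / range⌋
     = ⌊(0.09462226 − (0)) × 32768 / 0.154⌋ = ⌊0.09462226 × 32768/0.154⌋
     = ⌊20133.651⌋ = 20133.

20133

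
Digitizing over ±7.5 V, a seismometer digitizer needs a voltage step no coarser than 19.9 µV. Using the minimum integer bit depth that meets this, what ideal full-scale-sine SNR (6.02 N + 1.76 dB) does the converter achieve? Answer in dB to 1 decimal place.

Full-scale range = 7.5 V − (-7.5 V) = 15 V.
15 V / 19.9 µV = 753800. Since 2^19 = 524288 and 2^20 = 1048576, N = 20.
6.02(20) + 1.76 = 122.16 dB.

122.2 dB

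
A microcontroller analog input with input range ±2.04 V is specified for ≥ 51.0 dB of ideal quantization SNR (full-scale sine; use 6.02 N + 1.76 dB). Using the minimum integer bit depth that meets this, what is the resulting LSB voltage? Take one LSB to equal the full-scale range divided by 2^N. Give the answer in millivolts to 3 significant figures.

Span: 2.04 V − (-2.04 V) = 4.08 V.
6.02 N + 1.76 ≥ 51.0 gives N ≥ 8.179, so the minimum integer is 9.
LSB = 4.08 V ÷ 2^9 = 4.08/512 V = 7.97 mV.

7.97 mV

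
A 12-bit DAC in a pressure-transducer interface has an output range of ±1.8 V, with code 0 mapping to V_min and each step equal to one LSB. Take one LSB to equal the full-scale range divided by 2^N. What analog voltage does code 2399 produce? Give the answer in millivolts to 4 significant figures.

308.5 mV

The full-scale span is 1.8 − (-1.8) = 3.6 V. LSB = 3.6 V / 2^12.
V_out = -1.8 + 2399 × (3.6/4096) V
      = -1.8 V + 2.10850 V = 0.308496 V.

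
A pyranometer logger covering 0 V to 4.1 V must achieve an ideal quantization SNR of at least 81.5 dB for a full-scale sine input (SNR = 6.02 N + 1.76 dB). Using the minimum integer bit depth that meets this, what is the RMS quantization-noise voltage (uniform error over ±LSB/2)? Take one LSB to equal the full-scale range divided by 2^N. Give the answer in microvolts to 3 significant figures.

72.2 µV

Range is 4.1 V.
N ≥ (81.5 − 1.76)/6.02 = 13.246 → N_min = 14.
LSB = 4.1 V / 2^14 = 250.24 µV.
V_rms = LSB/√12 = 72.2 µV.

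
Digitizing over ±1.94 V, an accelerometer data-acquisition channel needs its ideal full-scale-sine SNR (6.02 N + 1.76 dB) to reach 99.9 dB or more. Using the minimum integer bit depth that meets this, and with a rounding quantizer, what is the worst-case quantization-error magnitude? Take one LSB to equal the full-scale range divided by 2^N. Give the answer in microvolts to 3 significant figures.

14.8 µV

Range = 1.94 − (-1.94) = 3.88 V.
6.02 N + 1.76 ≥ 99.9 gives N ≥ 16.302, so the minimum integer is 17.
One LSB is 3.88 V / 131072 = 29.602 µV.
|e|_max = LSB/2 = 14.8 µV.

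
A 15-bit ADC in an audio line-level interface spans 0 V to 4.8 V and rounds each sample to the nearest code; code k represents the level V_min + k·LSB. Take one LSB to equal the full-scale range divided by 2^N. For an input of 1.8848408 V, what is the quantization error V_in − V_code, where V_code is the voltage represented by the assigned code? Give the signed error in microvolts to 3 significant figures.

+26.3 µV

Range is 4.8 V. LSB = 4.8 V / 2^15 ≈ 146.5 µV.
Position in LSBs: (1.8848408 − (0)) × 32768/4.8 = 12867.1799; rounding gives k = 12867.
V_code = 0 + (12867/32768) × 4.8 = 1.8848144531 V.
e = 1.8848408 − (1.8848144531) = +26.3 µV.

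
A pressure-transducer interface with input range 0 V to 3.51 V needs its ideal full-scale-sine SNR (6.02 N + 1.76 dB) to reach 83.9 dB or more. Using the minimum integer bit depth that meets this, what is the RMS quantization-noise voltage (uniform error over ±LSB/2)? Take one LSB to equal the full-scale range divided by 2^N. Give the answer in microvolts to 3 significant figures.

61.8 µV

Range is 3.51 V.
Required N = ⌈(83.9 − 1.76)/6.02⌉ = ⌈13.645⌉ = 14.
LSB = 3.51 V / 2^14 = 214.23 µV.
V_rms = LSB/√12 = 61.8 µV.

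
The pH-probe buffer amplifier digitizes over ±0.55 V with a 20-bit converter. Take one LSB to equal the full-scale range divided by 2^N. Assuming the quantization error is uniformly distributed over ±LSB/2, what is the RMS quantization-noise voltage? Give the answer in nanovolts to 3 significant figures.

303 nV

Range = 0.55 − (-0.55) = 1.1 V.
LSB = 1.1 V / 2^20 = 1.0490 µV.
σ_q = LSB/√12 = 1.0490 µV/3.4641 = 303 nV.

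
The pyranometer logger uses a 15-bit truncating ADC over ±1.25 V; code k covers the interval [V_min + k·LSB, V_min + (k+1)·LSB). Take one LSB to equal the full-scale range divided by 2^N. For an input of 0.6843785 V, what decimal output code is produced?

Range = 1.25 − (-1.25) = 2.5 V. LSB = 2.5 V / 2^15 ≈ 76.29 µV.
V_in − V_min = 0.6843785 − (-1.25) = 1.9343785 V.
Divide by LSB: 1.9343785 × 32768/2.5 = 25354.2859.
Truncating gives code 25354.

25354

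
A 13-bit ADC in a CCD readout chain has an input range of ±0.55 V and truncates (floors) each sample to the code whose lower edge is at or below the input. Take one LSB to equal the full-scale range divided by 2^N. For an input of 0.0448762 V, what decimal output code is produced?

4430

Full-scale range = 0.55 V − (-0.55 V) = 1.1 V. LSB = 1.1 V / 2^13 ≈ 134.3 µV.
(V_in − V_min) × 2^13/range = (0.0448762 − (-0.55)) × 8192/1.1 = 4430.205.
Floor → code = 4430.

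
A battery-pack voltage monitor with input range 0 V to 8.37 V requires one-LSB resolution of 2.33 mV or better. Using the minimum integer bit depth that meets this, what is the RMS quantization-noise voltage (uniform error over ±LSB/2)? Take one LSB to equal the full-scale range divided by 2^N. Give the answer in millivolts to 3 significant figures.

Span = 8.37 V.
Required number of levels: 8.37/2.33 mV = 3592.3; smallest N with 2^N ≥ that is 12.
LSB = 8.37 V / 2^12 = 2.0435 mV.
V_rms = LSB/√12 = 0.590 mV.

0.590 mV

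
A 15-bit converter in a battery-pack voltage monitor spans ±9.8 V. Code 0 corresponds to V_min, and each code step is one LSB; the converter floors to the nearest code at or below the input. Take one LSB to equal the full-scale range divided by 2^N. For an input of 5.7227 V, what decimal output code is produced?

25951

The full-scale span is 9.8 − (-9.8) = 19.6 V. LSB = 19.6 V / 2^15 ≈ 0.5981 mV.
V_in − V_min = 5.7227 − (-9.8) = 15.5227 V.
Divide by LSB: 15.5227 × 32768/19.6 = 25951.4201.
Truncating gives code 25951.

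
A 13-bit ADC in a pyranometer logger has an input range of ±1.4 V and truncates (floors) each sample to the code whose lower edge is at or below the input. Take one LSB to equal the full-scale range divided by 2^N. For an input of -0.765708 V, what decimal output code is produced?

Span: 1.4 V − (-1.4 V) = 2.8 V. LSB = 2.8 V / 2^13 ≈ 341.8 µV.
(V_in − V_min) × 2^13/range = (-0.765708 − (-1.4)) × 8192/2.8 = 1855.757.
Floor → code = 1855.

1855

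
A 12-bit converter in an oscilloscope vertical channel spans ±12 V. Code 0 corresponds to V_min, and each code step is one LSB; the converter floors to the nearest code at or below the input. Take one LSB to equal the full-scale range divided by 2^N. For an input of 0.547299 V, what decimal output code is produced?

2141

Span: 12 V − (-12 V) = 24 V. LSB = 24 V / 2^12 ≈ 5.859 mV.
code = ⌊(V_in − V_min)/LSB⌋ = ⌊(V_in − V_min) × 2^12 / range⌋
     = ⌊(0.547299 − (-12)) × 4096 / 24⌋ = ⌊12.547299 × 4096/24⌋
     = ⌊2141.406⌋ = 2141.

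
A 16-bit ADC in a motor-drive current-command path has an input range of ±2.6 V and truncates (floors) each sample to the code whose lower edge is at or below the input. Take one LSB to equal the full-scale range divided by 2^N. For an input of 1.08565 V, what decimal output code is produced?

Range = 2.6 − (-2.6) = 5.2 V. LSB = 5.2 V / 2^16 ≈ 79.35 µV.
V_in − V_min = 1.08565 − (-2.6) = 3.68565 V.
Divide by LSB: 3.68565 × 65536/5.2 = 46450.5305.
Truncating gives code 46450.

46450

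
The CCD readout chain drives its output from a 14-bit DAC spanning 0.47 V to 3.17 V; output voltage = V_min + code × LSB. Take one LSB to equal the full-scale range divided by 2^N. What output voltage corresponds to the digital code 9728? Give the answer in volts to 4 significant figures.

Range = 3.17 − (0.47) = 2.7 V. LSB = 2.7 V / 2^14.
V_out = 0.47 + 9728 × (2.7/16384) V
      = 0.47 + 1.60313 = 2.07313 V.

2.073 V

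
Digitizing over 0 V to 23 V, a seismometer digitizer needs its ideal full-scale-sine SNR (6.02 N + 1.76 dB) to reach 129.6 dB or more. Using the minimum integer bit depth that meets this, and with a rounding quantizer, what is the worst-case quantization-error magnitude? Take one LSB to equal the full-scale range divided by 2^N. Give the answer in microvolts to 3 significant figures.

2.74 µV

Range is 23 V.
N ≥ (129.6 − 1.76)/6.02 = 21.236 → N_min = 22.
LSB = 23 V ÷ 2^22 = 23/4194304 V = 5.4836 µV.
|e|_max = LSB/2 = 2.74 µV.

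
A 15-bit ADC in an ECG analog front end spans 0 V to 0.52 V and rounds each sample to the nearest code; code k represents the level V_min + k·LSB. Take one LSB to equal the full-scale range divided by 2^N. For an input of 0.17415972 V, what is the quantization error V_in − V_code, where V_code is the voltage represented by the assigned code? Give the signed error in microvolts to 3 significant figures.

−4.10 µV

V_FS = 0.52 V. LSB = 0.52 V / 2^15 ≈ 15.87 µV.
(V_in − V_min)/LSB = (0.17415972 − (0)) × 32768/0.52 = 10974.7417 → nearest code k = 10975.
V_code = V_min + k × range/2^15 = 0 + 10975 × 0.52/32768 = 0.17416381836 V.
Error = V_in − V_code = 0.17415972 − (0.17416381836) = −4.10 µV.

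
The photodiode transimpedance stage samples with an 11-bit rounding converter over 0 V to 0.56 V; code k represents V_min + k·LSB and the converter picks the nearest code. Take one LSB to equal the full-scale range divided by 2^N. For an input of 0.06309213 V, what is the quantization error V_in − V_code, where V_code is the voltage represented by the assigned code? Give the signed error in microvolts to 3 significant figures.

V_FS = 0.56 V. LSB = 0.56 V / 2^11 ≈ 273.4 µV.
(0.06309213 − (0)) / LSB = 0.06309213 × 2048/0.56 = 230.7369. Nearest integer: k = 231.
V_code = 0 + (231/2048) × 0.56 = 0.06316406250 V.
e = 0.06309213 − (0.06316406250) = −71.9 µV.

−71.9 µV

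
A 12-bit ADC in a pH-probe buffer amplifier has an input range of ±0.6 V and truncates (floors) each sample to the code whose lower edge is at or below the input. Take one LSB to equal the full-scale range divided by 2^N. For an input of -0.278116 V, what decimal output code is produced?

1098

Span: 0.6 V − (-0.6 V) = 1.2 V. LSB = 1.2 V / 2^12 ≈ 293.0 µV.
code = ⌊(V_in − V_min)/LSB⌋ = ⌊(V_in − V_min) × 2^12 / range⌋
     = ⌊(-0.278116 − (-0.6)) × 4096 / 1.2⌋ = ⌊0.321884 × 4096/1.2⌋
     = ⌊1098.697⌋ = 1098.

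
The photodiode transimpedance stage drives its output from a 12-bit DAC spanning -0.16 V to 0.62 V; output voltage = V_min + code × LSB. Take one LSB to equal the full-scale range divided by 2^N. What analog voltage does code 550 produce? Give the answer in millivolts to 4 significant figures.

Span: 0.62 V − (-0.16 V) = 0.78 V. LSB = 0.78 V / 2^12.
V_out = -0.16 + 550 × (0.78/4096) V
      = -0.16 + 0.104736 = -0.0552637 V.

-55.26 mV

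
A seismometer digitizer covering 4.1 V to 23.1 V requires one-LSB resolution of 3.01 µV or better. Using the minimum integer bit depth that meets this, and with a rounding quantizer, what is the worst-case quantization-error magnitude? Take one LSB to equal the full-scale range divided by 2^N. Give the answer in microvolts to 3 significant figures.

Full-scale range = 23.1 V − (4.1 V) = 19 V.
Levels needed ≥ 19/3.01 µV = 6.312e6. 2^23 = 8388608 suffices, so N_min = 23.
One LSB is 19 V / 8388608 = 2.2650 µV.
|e|_max = LSB/2 = 1.13 µV.

1.13 µV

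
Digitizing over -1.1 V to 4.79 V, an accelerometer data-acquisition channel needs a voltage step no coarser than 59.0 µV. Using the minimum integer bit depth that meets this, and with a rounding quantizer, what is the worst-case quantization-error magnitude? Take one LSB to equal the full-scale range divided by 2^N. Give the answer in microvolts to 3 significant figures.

The full-scale span is 4.79 − (-1.1) = 5.89 V.
Need 2^N ≥ 5.89 V / 59.0 µV = 99830 → N_min = 17.
LSB = 5.89 V / 2^17 = 44.937 µV.
|e|_max = LSB/2 = 22.5 µV.

22.5 µV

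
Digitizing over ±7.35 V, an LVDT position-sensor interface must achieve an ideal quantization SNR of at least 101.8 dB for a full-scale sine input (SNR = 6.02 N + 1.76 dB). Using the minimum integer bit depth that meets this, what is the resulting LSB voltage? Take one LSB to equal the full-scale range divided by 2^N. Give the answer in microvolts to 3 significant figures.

Full-scale range = 7.35 V − (-7.35 V) = 14.7 V.
N ≥ (101.8 − 1.76)/6.02 = 16.618 → N_min = 17.
LSB = 14.7 V / 2^17 = 112 µV.

112 µV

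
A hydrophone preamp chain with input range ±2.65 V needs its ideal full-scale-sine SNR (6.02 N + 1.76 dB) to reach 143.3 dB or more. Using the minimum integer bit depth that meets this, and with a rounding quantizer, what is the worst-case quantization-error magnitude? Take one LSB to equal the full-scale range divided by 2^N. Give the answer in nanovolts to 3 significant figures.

158 nV

Span: 2.65 V − (-2.65 V) = 5.3 V.
Required N = ⌈(143.3 − 1.76)/6.02⌉ = ⌈23.512⌉ = 24.
Step size = 5.3/16777216 V = 315.90 nV.
Half an LSB is 158 nV.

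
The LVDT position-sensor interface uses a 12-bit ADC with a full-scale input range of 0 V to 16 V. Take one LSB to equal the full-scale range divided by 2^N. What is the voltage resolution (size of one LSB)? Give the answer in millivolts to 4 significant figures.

V_FS = 16 V.
There are 2^12 = 4096 steps.
LSB = 16 V / 2^12 = 3.906 mV.

3.906 mV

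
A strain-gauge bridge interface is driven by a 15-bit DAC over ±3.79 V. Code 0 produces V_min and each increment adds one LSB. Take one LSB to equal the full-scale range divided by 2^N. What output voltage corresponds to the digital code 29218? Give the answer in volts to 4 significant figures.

2.969 V

Range = 3.79 − (-3.79) = 7.58 V. LSB = 7.58 V / 2^15.
Output = V_min + (29218/32768) × range = -3.79 + 0.891663 × 7.58 V
      = -3.79 V + 6.75880 V = 2.96880 V.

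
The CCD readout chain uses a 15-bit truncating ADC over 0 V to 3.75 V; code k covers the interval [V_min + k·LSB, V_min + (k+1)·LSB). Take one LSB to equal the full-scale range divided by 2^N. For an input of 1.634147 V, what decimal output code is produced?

14279

Range is 3.75 V. LSB = 3.75 V / 2^15 ≈ 114.4 µV.
(V_in − V_min) × 2^15/range = (1.634147 − (0)) × 32768/3.75 = 14279.394.
Floor → code = 14279.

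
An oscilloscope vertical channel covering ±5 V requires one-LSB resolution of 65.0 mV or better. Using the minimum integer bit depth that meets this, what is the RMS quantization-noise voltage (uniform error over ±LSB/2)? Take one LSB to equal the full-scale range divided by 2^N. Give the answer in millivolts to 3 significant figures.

The full-scale span is 5 − (-5) = 10 V.
Levels needed ≥ 10/65.0 mV = 153.8. 2^8 = 256 suffices, so N_min = 8.
LSB = 10 V ÷ 2^8 = 10/256 V = 39.063 mV.
σ_q = LSB/√12 = 39.063 mV/3.4641 = 11.3 mV.

11.3 mV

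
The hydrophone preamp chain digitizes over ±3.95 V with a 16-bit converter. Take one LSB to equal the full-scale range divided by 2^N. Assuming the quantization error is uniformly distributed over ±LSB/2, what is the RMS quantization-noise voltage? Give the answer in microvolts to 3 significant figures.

Range = 3.95 − (-3.95) = 7.9 V.
One LSB is 7.9 V / 65536 = 120.54 µV.
For a uniform distribution on [−LSB/2, +LSB/2], V_rms = LSB/√12 = 120.54 µV/3.4641 = 34.8 µV.

34.8 µV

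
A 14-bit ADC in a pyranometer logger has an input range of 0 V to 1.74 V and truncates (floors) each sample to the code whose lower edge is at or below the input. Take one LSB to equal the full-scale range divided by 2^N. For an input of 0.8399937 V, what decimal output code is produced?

7909

Span = 1.74 V. LSB = 1.74 V / 2^14 ≈ 106.2 µV.
code = ⌊(V_in − V_min)/LSB⌋ = ⌊(V_in − V_min) × 2^14 / range⌋
     = ⌊(0.8399937 − (0)) × 16384 / 1.74⌋ = ⌊0.8399937 × 16384/1.74⌋
     = ⌊7909.458⌋ = 7909.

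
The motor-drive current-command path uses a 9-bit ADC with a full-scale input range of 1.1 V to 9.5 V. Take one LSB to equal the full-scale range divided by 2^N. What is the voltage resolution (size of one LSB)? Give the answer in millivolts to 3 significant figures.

Full-scale range = 9.5 V − (1.1 V) = 8.4 V.
2^9 = 512 levels.
Step size = 8.4/512 V = 16.4 mV.

16.4 mV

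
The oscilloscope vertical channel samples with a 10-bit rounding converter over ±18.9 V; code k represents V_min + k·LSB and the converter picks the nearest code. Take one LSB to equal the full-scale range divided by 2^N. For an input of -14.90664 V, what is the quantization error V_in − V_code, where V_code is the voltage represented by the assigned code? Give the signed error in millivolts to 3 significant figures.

Full-scale range = 18.9 V − (-18.9 V) = 37.8 V. LSB = 37.8 V / 2^10 ≈ 36.91 mV.
(-14.90664 − (-18.9)) / LSB = 3.99336 × 1024/37.8 = 108.1799. Nearest integer: k = 108.
V_code = V_min + k × range/2^10 = -18.9 + 108 × 37.8/1024 = -14.91328125 V.
e = -14.90664 − (-14.91328125) = +6.64 mV.

+6.64 mV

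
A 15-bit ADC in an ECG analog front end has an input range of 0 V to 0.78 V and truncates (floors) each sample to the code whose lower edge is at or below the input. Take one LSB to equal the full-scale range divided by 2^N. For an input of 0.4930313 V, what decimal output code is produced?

V_FS = 0.78 V. LSB = 0.78 V / 2^15 ≈ 23.80 µV.
(V_in − V_min) × 2^15/range = (0.4930313 − (0)) × 32768/0.78 = 20712.371.
Floor → code = 20712.

20712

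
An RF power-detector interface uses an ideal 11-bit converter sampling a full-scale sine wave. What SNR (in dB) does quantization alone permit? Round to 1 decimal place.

68.0 dB

6.02(11) + 1.76 = 66.22 + 1.76 = 67.98 dB.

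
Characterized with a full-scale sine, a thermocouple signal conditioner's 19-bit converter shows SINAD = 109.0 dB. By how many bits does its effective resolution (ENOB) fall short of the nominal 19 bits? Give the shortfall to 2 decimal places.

1.19 bits

ENOB = (SINAD − 1.76)/6.02 = (109.0 − 1.76)/6.02 = 17.8140 bits.
Lost resolution: 19 − 17.8140 = 1.1860 bits.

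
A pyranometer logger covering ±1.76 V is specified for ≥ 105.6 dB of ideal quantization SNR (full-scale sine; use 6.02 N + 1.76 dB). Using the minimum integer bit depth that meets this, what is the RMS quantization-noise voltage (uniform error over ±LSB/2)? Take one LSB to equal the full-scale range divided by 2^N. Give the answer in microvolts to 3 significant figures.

3.88 µV

The full-scale span is 1.76 − (-1.76) = 3.52 V.
Required N = ⌈(105.6 − 1.76)/6.02⌉ = ⌈17.249⌉ = 18.
One LSB is 3.52 V / 262144 = 13.428 µV.
V_rms = LSB/√12 = 3.88 µV.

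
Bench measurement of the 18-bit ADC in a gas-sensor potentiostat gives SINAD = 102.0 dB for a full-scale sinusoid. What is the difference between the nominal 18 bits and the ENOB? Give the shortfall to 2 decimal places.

Effective bits = (102.0 − 1.76)/6.02 = 16.6512.
Shortfall = 18 − 16.6512 = 1.3488 bits.

1.35 bits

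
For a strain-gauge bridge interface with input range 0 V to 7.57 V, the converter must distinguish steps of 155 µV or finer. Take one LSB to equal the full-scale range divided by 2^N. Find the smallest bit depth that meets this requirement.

Range is 7.57 V.
Required number of levels: 7.57/155 µV = 48839; smallest N with 2^N ≥ that is 16.

16 bits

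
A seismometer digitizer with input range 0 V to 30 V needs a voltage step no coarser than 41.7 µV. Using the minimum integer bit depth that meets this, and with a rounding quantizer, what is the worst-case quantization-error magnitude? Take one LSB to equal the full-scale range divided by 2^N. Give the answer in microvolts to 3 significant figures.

Range is 30 V.
Need 2^N ≥ 30 V / 41.7 µV = 719400 → N_min = 20.
LSB = 30 V ÷ 2^20 = 30/1048576 V = 28.610 µV.
|e|_max = LSB/2 = 14.3 µV.

14.3 µV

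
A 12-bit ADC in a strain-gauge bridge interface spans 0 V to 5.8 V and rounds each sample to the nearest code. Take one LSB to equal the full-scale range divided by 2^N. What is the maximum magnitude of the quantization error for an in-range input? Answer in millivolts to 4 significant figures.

Span = 5.8 V.
LSB = 5.8 V / 2^12 = 1.41602 mV.
|e|_max = LSB/2 = 0.7080 mV.

0.7080 mV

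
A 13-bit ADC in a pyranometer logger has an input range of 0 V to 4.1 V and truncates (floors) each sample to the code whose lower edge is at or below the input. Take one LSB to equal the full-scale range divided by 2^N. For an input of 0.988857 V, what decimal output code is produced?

Span = 4.1 V. LSB = 4.1 V / 2^13 ≈ 0.5005 mV.
code = ⌊(V_in − V_min)/LSB⌋ = ⌊(V_in − V_min) × 2^13 / range⌋
     = ⌊(0.988857 − (0)) × 8192 / 4.1⌋ = ⌊0.988857 × 8192/4.1⌋
     = ⌊1975.785⌋ = 1975.

1975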